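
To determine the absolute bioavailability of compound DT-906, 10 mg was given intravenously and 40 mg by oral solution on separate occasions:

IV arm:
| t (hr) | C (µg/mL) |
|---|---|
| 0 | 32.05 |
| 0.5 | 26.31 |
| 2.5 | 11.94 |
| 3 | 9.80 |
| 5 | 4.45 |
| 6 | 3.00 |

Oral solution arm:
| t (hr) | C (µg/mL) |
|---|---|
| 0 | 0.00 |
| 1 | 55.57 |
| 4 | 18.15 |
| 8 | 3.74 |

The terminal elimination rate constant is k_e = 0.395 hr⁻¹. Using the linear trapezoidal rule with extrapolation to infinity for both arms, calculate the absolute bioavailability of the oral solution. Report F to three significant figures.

F = 0.571

Trapezoidal AUC_0→6 (IV):
  [0→0.5]: (32.05+26.31)/2 × 0.5 = 14.59
  [0.5→2.5]: (26.31+11.94)/2 × 2 = 38.25
  [2.5→3]: (11.94+9.80)/2 × 0.5 = 5.435
  [3→5]: (9.80+4.45)/2 × 2 = 14.25
  [5→6]: (4.45+3.00)/2 × 1 = 3.725
  Sum = 76.25 µg/mL·hr
IV tail: 3.00/0.395 = 7.595; AUC_iv,0→∞ = 76.25 + 7.595 = 83.845 µg/mL·hr
Trapezoidal AUC_0→8 (oral solution):
  [0→1]: (0.00+55.57)/2 × 1 = 27.785
  [1→4]: (55.57+18.15)/2 × 3 = 110.58
  [4→8]: (18.15+3.74)/2 × 4 = 43.78
  Sum = 182.145 µg/mL·hr
oral solution tail: 3.74/0.395 = 9.468; AUC_ev,0→∞ = 182.145 + 9.468 = 191.613 µg/mL·hr
F = (AUC_ev/D_ev)/(AUC_iv/D_iv) = (191.613/40)/(83.845/10) = 4.790325/8.3845 = 0.5713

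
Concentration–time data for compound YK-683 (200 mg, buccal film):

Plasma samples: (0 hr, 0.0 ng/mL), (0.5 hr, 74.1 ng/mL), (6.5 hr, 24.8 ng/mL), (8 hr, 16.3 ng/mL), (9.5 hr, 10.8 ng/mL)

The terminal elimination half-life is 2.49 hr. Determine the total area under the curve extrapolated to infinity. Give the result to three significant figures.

AUC = 405 ng/mL·hr

Trapezoidal AUC_0→9.5:
  [0→0.5]: (0.0+74.1)/2 × 0.5 = 18.525
  [0.5→6.5]: (74.1+24.8)/2 × 6 = 296.7
  [6.5→8]: (24.8+16.3)/2 × 1.5 = 30.825
  [8→9.5]: (16.3+10.8)/2 × 1.5 = 20.325
  Sum = 366.375 ng/mL·hr
k_e = ln2 / t½ = 0.693147 / 2.49 = 0.2784 hr^-1
Extrapolated tail: C_last / k_e = 10.8 / 0.2784 = 38.793
AUC_0→∞ = 366.375 + 38.793 = 405.168 ng/mL·hr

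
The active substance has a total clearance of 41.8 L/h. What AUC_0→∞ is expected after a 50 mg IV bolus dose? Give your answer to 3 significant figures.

AUC = 1.20 mg/L·h

AUC_0→∞ = Dose_iv / CL
        = 50 / 41.8 = 1.19617 mg/L·h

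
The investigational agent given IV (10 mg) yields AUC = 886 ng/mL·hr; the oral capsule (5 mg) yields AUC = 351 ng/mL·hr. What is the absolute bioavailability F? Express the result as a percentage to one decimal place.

F = (AUC_ev / D_ev) / (AUC_iv / D_iv)
  = (351/5) / (886/10)
  = 70.2 / 88.6 = 0.7923
  = 79.23%

F = 79.2%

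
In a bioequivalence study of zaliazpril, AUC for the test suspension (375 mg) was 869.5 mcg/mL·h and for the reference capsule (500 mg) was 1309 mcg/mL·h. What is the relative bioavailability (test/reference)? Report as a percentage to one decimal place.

F_rel = 88.6%

F_rel = (AUC_test/D_test) / (AUC_ref/D_ref)
      = (869.5/375) / (1309/500)
      = 2.31867 / 2.618 = 0.8857 = 88.57%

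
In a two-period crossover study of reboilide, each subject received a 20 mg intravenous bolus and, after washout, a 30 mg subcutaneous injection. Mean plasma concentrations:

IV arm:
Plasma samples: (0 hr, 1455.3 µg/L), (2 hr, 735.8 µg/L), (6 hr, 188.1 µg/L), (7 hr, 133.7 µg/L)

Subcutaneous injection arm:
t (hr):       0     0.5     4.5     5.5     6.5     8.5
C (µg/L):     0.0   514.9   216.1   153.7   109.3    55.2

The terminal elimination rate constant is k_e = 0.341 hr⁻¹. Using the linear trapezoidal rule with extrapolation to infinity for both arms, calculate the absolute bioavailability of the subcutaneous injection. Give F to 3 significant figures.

Trapezoidal AUC_0→7 (IV):
  [0→2]: (1455.3+735.8)/2 × 2 = 2191.1
  [2→6]: (735.8+188.1)/2 × 4 = 1847.8
  [6→7]: (188.1+133.7)/2 × 1 = 160.9
  Sum = 4199.8 µg/L·hr
IV tail: 133.7/0.341 = 392.082; AUC_iv,0→∞ = 4199.8 + 392.082 = 4591.882 µg/L·hr
Trapezoidal AUC_0→8.5 (subcutaneous injection):
  [0→0.5]: (0.0+514.9)/2 × 0.5 = 128.725
  [0.5→4.5]: (514.9+216.1)/2 × 4 = 1462.0
  [4.5→5.5]: (216.1+153.7)/2 × 1 = 184.9
  [5.5→6.5]: (153.7+109.3)/2 × 1 = 131.5
  [6.5→8.5]: (109.3+55.2)/2 × 2 = 164.5
  Sum = 2071.625 µg/L·hr
subcutaneous injection tail: 55.2/0.341 = 161.877; AUC_ev,0→∞ = 2071.625 + 161.877 = 2233.502 µg/L·hr
F = (AUC_ev/D_ev)/(AUC_iv/D_iv) = (2233.502/30)/(4591.882/20) = 74.4501/229.5941 = 0.3243

F = 0.324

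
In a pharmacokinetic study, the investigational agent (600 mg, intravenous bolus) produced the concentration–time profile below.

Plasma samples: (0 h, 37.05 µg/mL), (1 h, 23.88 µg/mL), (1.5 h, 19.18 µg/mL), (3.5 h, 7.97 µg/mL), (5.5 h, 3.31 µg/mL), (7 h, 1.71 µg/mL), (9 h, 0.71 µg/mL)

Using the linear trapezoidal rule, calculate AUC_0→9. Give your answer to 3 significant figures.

AUC = 85.8 µg/mL·h

Trapezoidal AUC_0→9:
  [0→1]: (37.05+23.88)/2 × 1 = 30.465
  [1→1.5]: (23.88+19.18)/2 × 0.5 = 10.765
  [1.5→3.5]: (19.18+7.97)/2 × 2 = 27.15
  [3.5→5.5]: (7.97+3.31)/2 × 2 = 11.28
  [5.5→7]: (3.31+1.71)/2 × 1.5 = 3.765
  [7→9]: (1.71+0.71)/2 × 2 = 2.42
  Sum = 85.845 µg/mL·h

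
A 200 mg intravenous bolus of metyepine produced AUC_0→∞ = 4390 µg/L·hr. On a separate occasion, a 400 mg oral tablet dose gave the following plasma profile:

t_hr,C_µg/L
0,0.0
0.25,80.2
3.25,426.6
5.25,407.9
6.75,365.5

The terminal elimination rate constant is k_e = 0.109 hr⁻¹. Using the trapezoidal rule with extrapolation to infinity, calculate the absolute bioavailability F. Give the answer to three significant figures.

F = 0.631

Trapezoidal AUC_0→6.75 (oral tablet):
  [0→0.25]: (0.0+80.2)/2 × 0.25 = 10.025
  [0.25→3.25]: (80.2+426.6)/2 × 3 = 760.2
  [3.25→5.25]: (426.6+407.9)/2 × 2 = 834.5
  [5.25→6.75]: (407.9+365.5)/2 × 1.5 = 580.05
  Sum = 2184.775 µg/L·hr
Tail: C_last/k_e = 365.5/0.109 = 3353.211
AUC_0→∞ (oral tablet) = 2184.775 + 3353.211 = 5537.986 µg/L·hr
F = (AUC_ev/D_ev)/(AUC_iv/D_iv) = (5537.986/400)/(4390/200) = 13.844965/21.95 = 0.6308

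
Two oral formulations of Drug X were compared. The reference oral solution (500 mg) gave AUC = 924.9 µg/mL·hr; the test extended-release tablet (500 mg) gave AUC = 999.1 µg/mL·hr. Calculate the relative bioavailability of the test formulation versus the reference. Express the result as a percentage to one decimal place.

F_rel = 108.0%

F_rel = (AUC_test/D_test) / (AUC_ref/D_ref)
      = (999.1/500) / (924.9/500)
      = 1.9982 / 1.8498 = 1.0802 = 108.02%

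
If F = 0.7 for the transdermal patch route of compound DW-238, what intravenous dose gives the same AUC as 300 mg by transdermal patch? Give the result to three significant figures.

Systemic exposure from an extravascular dose = F × D_ev, so the equivalent IV dose is F × D_ev.
D_iv = F × D_ev = 0.7 × 300 = 210 mg

D_iv = 210 mg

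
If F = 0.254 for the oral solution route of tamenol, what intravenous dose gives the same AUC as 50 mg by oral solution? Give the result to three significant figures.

D_iv = 12.7 mg

Systemic exposure from an extravascular dose = F × D_ev, so the equivalent IV dose is F × D_ev.
D_iv = F × D_ev = 0.254 × 50 = 12.7 mg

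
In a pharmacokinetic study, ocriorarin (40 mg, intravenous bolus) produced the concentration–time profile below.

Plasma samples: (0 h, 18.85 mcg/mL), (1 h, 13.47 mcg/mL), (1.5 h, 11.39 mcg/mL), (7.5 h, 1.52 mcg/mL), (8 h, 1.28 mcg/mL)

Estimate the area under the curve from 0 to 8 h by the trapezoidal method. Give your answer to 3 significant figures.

Trapezoidal AUC_0→8:
  [0→1]: (18.85+13.47)/2 × 1 = 16.16
  [1→1.5]: (13.47+11.39)/2 × 0.5 = 6.215
  [1.5→7.5]: (11.39+1.52)/2 × 6 = 38.73
  [7.5→8]: (1.52+1.28)/2 × 0.5 = 0.7
  Sum = 61.805 mcg/mL·h

AUC = 61.8 mcg/mL·h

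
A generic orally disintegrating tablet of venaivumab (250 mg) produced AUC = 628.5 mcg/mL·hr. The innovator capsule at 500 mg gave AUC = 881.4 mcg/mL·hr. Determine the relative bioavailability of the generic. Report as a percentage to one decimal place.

F_rel = 142.6%

F_rel = (AUC_test/D_test) / (AUC_ref/D_ref)
      = (628.5/250) / (881.4/500)
      = 2.514 / 1.7628 = 1.4261 = 142.61%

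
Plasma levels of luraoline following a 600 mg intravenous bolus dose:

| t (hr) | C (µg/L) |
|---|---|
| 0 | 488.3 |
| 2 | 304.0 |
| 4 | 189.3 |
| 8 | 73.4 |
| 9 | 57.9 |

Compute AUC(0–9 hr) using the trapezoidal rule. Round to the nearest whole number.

Trapezoidal AUC_0→9:
  [0→2]: (488.3+304.0)/2 × 2 = 792.3
  [2→4]: (304.0+189.3)/2 × 2 = 493.3
  [4→8]: (189.3+73.4)/2 × 4 = 525.4
  [8→9]: (73.4+57.9)/2 × 1 = 65.65
  Sum = 1876.65 µg/L·hr

AUC = 1877 µg/L·hr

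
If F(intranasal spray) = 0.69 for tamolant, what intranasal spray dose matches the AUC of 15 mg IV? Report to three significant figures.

For equal systemic exposure: F × D_ev = D_iv
D_ev = D_iv / F = 15 / 0.69 = 21.7391 mg

D_intranasal = 21.7 mg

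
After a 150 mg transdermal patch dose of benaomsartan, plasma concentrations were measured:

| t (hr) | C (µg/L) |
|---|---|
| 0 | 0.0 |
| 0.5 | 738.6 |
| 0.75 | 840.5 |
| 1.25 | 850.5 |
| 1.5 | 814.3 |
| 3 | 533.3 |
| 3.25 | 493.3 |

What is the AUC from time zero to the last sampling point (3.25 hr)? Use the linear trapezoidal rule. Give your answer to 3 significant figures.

AUC = 2150 µg/L·hr

Trapezoidal AUC_0→3.25:
  [0→0.5]: (0.0+738.6)/2 × 0.5 = 184.65
  [0.5→0.75]: (738.6+840.5)/2 × 0.25 = 197.3875
  [0.75→1.25]: (840.5+850.5)/2 × 0.5 = 422.75
  [1.25→1.5]: (850.5+814.3)/2 × 0.25 = 208.1
  [1.5→3]: (814.3+533.3)/2 × 1.5 = 1010.7
  [3→3.25]: (533.3+493.3)/2 × 0.25 = 128.325
  Sum = 2151.9125 µg/L·hr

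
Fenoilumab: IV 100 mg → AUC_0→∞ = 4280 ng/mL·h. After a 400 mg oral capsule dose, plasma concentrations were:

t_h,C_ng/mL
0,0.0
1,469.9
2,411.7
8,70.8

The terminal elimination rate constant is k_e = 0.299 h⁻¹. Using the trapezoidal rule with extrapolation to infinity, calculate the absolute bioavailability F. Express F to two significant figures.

F = 0.14

Trapezoidal AUC_0→8 (oral capsule):
  [0→1]: (0.0+469.9)/2 × 1 = 234.95
  [1→2]: (469.9+411.7)/2 × 1 = 440.8
  [2→8]: (411.7+70.8)/2 × 6 = 1447.5
  Sum = 2123.25 ng/mL·h
Tail: C_last/k_e = 70.8/0.299 = 236.789
AUC_0→∞ (oral capsule) = 2123.25 + 236.789 = 2360.039 ng/mL·h
F = (AUC_ev/D_ev)/(AUC_iv/D_iv) = (2360.039/400)/(4280/100) = 5.9000975/42.8 = 0.1379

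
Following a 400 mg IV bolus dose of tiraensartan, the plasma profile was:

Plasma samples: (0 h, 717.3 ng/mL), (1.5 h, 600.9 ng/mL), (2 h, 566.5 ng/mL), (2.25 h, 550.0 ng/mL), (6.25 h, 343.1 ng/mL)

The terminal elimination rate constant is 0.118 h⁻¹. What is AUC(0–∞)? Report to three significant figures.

AUC = 6110 ng/mL·h

Trapezoidal AUC_0→6.25:
  [0→1.5]: (717.3+600.9)/2 × 1.5 = 988.65
  [1.5→2]: (600.9+566.5)/2 × 0.5 = 291.85
  [2→2.25]: (566.5+550.0)/2 × 0.25 = 139.5625
  [2.25→6.25]: (550.0+343.1)/2 × 4 = 1786.2
  Sum = 3206.2625 ng/mL·h
Extrapolated tail: C_last / k_e = 343.1 / 0.118 = 2907.627
AUC_0→∞ = 3206.2625 + 2907.627 = 6113.8895 ng/mL·h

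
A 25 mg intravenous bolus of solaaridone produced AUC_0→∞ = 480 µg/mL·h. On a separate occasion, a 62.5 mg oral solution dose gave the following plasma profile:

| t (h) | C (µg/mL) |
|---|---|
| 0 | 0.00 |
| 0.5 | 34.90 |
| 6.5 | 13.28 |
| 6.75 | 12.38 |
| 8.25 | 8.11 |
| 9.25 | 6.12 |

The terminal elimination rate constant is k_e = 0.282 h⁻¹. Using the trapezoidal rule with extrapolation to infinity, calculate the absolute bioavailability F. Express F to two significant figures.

F = 0.17

Trapezoidal AUC_0→9.25 (oral solution):
  [0→0.5]: (0.00+34.90)/2 × 0.5 = 8.725
  [0.5→6.5]: (34.90+13.28)/2 × 6 = 144.54
  [6.5→6.75]: (13.28+12.38)/2 × 0.25 = 3.2075
  [6.75→8.25]: (12.38+8.11)/2 × 1.5 = 15.3675
  [8.25→9.25]: (8.11+6.12)/2 × 1 = 7.115
  Sum = 178.955 µg/mL·h
Tail: C_last/k_e = 6.12/0.282 = 21.702
AUC_0→∞ (oral solution) = 178.955 + 21.702 = 200.657 µg/mL·h
F = (AUC_ev/D_ev)/(AUC_iv/D_iv) = (200.657/62.5)/(480/25) = 3.210512/19.2 = 0.1672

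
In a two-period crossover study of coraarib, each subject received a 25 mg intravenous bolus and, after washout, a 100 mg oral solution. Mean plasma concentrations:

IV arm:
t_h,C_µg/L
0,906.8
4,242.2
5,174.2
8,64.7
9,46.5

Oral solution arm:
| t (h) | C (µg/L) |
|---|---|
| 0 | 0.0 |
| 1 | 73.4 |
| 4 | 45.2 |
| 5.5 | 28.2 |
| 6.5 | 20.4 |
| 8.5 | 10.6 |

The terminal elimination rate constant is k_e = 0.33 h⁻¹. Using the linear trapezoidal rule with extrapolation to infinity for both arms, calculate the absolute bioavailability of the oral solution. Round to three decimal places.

Trapezoidal AUC_0→9 (IV):
  [0→4]: (906.8+242.2)/2 × 4 = 2298.0
  [4→5]: (242.2+174.2)/2 × 1 = 208.2
  [5→8]: (174.2+64.7)/2 × 3 = 358.35
  [8→9]: (64.7+46.5)/2 × 1 = 55.6
  Sum = 2920.15 µg/L·h
IV tail: 46.5/0.33 = 140.909; AUC_iv,0→∞ = 2920.15 + 140.909 = 3061.059 µg/L·h
Trapezoidal AUC_0→8.5 (oral solution):
  [0→1]: (0.0+73.4)/2 × 1 = 36.7
  [1→4]: (73.4+45.2)/2 × 3 = 177.9
  [4→5.5]: (45.2+28.2)/2 × 1.5 = 55.05
  [5.5→6.5]: (28.2+20.4)/2 × 1 = 24.3
  [6.5→8.5]: (20.4+10.6)/2 × 2 = 31.0
  Sum = 324.95 µg/L·h
oral solution tail: 10.6/0.33 = 32.121; AUC_ev,0→∞ = 324.95 + 32.121 = 357.071 µg/L·h
F = (AUC_ev/D_ev)/(AUC_iv/D_iv) = (357.071/100)/(3061.059/25) = 3.57071/122.44236 = 0.0292

F = 0.029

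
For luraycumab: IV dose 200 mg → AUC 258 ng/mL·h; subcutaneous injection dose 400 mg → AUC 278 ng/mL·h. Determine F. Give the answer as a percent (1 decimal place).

F = 53.9%

F = (AUC_ev / D_ev) / (AUC_iv / D_iv)
  = (278/400) / (258/200)
  = 0.695 / 1.29 = 0.5388
  = 53.88%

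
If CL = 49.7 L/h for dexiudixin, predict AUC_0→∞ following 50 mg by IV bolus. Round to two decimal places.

AUC = 1.01 mg/L·h

AUC_0→∞ = Dose_iv / CL
        = 50 / 49.7 = 1.00604 mg/L·h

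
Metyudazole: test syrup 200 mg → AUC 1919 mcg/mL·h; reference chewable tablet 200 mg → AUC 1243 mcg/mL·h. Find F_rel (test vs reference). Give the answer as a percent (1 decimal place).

F_rel = 154.4%

F_rel = (AUC_test/D_test) / (AUC_ref/D_ref)
      = (1919/200) / (1243/200)
      = 9.595 / 6.215 = 1.5438 = 154.38%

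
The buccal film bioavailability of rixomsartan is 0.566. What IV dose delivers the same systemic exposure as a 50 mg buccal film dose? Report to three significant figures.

D_iv = 28.3 mg

Systemic exposure from an extravascular dose = F × D_ev, so the equivalent IV dose is F × D_ev.
D_iv = F × D_ev = 0.566 × 50 = 28.3 mg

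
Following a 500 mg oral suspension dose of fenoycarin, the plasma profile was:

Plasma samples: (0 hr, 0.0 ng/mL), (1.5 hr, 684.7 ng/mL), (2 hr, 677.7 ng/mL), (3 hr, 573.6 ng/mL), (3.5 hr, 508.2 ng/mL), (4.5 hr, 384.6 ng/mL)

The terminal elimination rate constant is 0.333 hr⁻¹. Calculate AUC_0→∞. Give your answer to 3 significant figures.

Trapezoidal AUC_0→4.5:
  [0→1.5]: (0.0+684.7)/2 × 1.5 = 513.525
  [1.5→2]: (684.7+677.7)/2 × 0.5 = 340.6
  [2→3]: (677.7+573.6)/2 × 1 = 625.65
  [3→3.5]: (573.6+508.2)/2 × 0.5 = 270.45
  [3.5→4.5]: (508.2+384.6)/2 × 1 = 446.4
  Sum = 2196.625 ng/mL·hr
Extrapolated tail: C_last / k_e = 384.6 / 0.333 = 1154.955
AUC_0→∞ = 2196.625 + 1154.955 = 3351.58 ng/mL·hr

AUC = 3350 ng/mL·hr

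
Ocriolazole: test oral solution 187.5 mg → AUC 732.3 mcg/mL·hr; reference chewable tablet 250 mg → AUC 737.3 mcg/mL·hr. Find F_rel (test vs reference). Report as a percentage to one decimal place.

F_rel = 132.4%

F_rel = (AUC_test/D_test) / (AUC_ref/D_ref)
      = (732.3/187.5) / (737.3/250)
      = 3.9056 / 2.9492 = 1.3243 = 132.43%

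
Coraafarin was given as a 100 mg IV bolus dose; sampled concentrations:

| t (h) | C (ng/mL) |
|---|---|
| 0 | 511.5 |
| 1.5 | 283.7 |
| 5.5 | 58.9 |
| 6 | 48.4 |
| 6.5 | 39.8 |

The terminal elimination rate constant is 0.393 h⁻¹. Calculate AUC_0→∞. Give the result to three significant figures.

AUC = 1430 ng/mL·h

Trapezoidal AUC_0→6.5:
  [0→1.5]: (511.5+283.7)/2 × 1.5 = 596.4
  [1.5→5.5]: (283.7+58.9)/2 × 4 = 685.2
  [5.5→6]: (58.9+48.4)/2 × 0.5 = 26.825
  [6→6.5]: (48.4+39.8)/2 × 0.5 = 22.05
  Sum = 1330.475 ng/mL·h
Extrapolated tail: C_last / k_e = 39.8 / 0.393 = 101.272
AUC_0→∞ = 1330.475 + 101.272 = 1431.747 ng/mL·h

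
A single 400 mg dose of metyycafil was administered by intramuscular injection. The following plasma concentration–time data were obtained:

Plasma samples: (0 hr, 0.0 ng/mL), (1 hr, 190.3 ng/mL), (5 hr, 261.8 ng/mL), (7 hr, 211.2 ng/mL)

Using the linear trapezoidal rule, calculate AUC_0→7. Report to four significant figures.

Trapezoidal AUC_0→7:
  [0→1]: (0.0+190.3)/2 × 1 = 95.15
  [1→5]: (190.3+261.8)/2 × 4 = 904.2
  [5→7]: (261.8+211.2)/2 × 2 = 473.0
  Sum = 1472.35 ng/mL·hr

AUC = 1472 ng/mL·hr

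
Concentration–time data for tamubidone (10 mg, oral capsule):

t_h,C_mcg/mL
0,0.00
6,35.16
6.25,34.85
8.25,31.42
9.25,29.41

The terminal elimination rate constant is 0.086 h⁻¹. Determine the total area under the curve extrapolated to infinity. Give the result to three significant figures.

AUC = 553 mcg/mL·h

Trapezoidal AUC_0→9.25:
  [0→6]: (0.00+35.16)/2 × 6 = 105.48
  [6→6.25]: (35.16+34.85)/2 × 0.25 = 8.75125
  [6.25→8.25]: (34.85+31.42)/2 × 2 = 66.27
  [8.25→9.25]: (31.42+29.41)/2 × 1 = 30.415
  Sum = 210.91625 mcg/mL·h
Extrapolated tail: C_last / k_e = 29.41 / 0.086 = 341.977
AUC_0→∞ = 210.91625 + 341.977 = 552.89325 mcg/mL·h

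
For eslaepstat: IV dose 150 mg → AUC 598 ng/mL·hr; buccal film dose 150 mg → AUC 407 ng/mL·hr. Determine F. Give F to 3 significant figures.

F = 0.681

F = (AUC_ev / D_ev) / (AUC_iv / D_iv)
  = (407/150) / (598/150)
  = 2.71333 / 3.98667 = 0.6806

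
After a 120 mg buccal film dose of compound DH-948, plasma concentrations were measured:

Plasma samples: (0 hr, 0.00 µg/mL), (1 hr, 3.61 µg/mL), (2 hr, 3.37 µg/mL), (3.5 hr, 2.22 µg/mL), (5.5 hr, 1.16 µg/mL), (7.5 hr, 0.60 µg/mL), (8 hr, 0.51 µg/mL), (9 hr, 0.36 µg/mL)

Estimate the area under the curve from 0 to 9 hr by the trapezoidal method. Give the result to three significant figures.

Trapezoidal AUC_0→9:
  [0→1]: (0.00+3.61)/2 × 1 = 1.805
  [1→2]: (3.61+3.37)/2 × 1 = 3.49
  [2→3.5]: (3.37+2.22)/2 × 1.5 = 4.1925
  [3.5→5.5]: (2.22+1.16)/2 × 2 = 3.38
  [5.5→7.5]: (1.16+0.60)/2 × 2 = 1.76
  [7.5→8]: (0.60+0.51)/2 × 0.5 = 0.2775
  [8→9]: (0.51+0.36)/2 × 1 = 0.435
  Sum = 15.34 µg/mL·hr

AUC = 15.3 µg/mL·hr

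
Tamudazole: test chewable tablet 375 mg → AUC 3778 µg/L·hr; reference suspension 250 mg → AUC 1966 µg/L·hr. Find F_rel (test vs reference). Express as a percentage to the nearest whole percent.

F_rel = (AUC_test/D_test) / (AUC_ref/D_ref)
      = (3778/375) / (1966/250)
      = 10.0747 / 7.864 = 1.2811 = 128.11%

F_rel = 128%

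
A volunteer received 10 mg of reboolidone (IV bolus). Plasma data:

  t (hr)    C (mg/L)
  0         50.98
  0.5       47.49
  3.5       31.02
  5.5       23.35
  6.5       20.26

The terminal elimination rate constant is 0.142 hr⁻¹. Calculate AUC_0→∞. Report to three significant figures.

Trapezoidal AUC_0→6.5:
  [0→0.5]: (50.98+47.49)/2 × 0.5 = 24.6175
  [0.5→3.5]: (47.49+31.02)/2 × 3 = 117.765
  [3.5→5.5]: (31.02+23.35)/2 × 2 = 54.37
  [5.5→6.5]: (23.35+20.26)/2 × 1 = 21.805
  Sum = 218.5575 mg/L·hr
Extrapolated tail: C_last / k_e = 20.26 / 0.142 = 142.676
AUC_0→∞ = 218.5575 + 142.676 = 361.2335 mg/L·hr

AUC = 361 mg/L·hr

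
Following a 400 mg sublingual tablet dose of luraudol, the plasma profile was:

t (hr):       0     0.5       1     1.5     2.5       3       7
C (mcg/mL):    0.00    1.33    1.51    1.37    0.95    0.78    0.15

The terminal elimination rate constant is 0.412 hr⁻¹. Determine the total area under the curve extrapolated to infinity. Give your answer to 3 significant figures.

Trapezoidal AUC_0→7:
  [0→0.5]: (0.00+1.33)/2 × 0.5 = 0.3325
  [0.5→1]: (1.33+1.51)/2 × 0.5 = 0.71
  [1→1.5]: (1.51+1.37)/2 × 0.5 = 0.72
  [1.5→2.5]: (1.37+0.95)/2 × 1 = 1.16
  [2.5→3]: (0.95+0.78)/2 × 0.5 = 0.4325
  [3→7]: (0.78+0.15)/2 × 4 = 1.86
  Sum = 5.215 mcg/mL·hr
Extrapolated tail: C_last / k_e = 0.15 / 0.412 = 0.364
AUC_0→∞ = 5.215 + 0.364 = 5.579 mcg/mL·hr

AUC = 5.58 mcg/mL·hr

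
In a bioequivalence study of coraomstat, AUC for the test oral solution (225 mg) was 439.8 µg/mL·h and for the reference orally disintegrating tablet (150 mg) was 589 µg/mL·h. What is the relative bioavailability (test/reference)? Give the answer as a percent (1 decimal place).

F_rel = 49.8%

F_rel = (AUC_test/D_test) / (AUC_ref/D_ref)
      = (439.8/225) / (589/150)
      = 1.95467 / 3.92667 = 0.4978 = 49.78%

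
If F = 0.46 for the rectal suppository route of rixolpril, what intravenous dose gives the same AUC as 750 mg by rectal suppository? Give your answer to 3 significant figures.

Systemic exposure from an extravascular dose = F × D_ev, so the equivalent IV dose is F × D_ev.
D_iv = F × D_ev = 0.46 × 750 = 345 mg

D_iv = 345 mg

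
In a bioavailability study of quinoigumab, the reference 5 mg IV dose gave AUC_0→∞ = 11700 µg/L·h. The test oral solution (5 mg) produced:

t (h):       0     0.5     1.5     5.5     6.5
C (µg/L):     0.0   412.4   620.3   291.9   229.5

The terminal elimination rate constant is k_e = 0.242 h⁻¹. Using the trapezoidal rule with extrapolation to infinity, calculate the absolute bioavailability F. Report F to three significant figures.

F = 0.312

Trapezoidal AUC_0→6.5 (oral solution):
  [0→0.5]: (0.0+412.4)/2 × 0.5 = 103.1
  [0.5→1.5]: (412.4+620.3)/2 × 1 = 516.35
  [1.5→5.5]: (620.3+291.9)/2 × 4 = 1824.4
  [5.5→6.5]: (291.9+229.5)/2 × 1 = 260.7
  Sum = 2704.55 µg/L·h
Tail: C_last/k_e = 229.5/0.242 = 948.347
AUC_0→∞ (oral solution) = 2704.55 + 948.347 = 3652.897 µg/L·h
F = (AUC_ev/D_ev)/(AUC_iv/D_iv) = (3652.897/5)/(11700/5) = 730.5794/2340 = 0.3122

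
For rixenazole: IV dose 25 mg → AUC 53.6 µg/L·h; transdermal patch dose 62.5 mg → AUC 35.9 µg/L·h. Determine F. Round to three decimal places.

F = 0.268

F = (AUC_ev / D_ev) / (AUC_iv / D_iv)
  = (35.9/62.5) / (53.6/25)
  = 0.5744 / 2.144 = 0.2679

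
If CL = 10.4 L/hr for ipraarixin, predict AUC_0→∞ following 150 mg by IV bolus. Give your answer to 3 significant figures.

AUC = 14.4 mg/L·hr

AUC_0→∞ = Dose_iv / CL
        = 150 / 10.4 = 14.4231 mg/L·hr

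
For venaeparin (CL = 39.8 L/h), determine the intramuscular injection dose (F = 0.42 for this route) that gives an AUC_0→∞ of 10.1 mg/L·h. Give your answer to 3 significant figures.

Dose = 957 mg

Dose = CL × AUC_0→∞ / F
     = 39.8 × 10.1 / 0.42 = 957.095 mg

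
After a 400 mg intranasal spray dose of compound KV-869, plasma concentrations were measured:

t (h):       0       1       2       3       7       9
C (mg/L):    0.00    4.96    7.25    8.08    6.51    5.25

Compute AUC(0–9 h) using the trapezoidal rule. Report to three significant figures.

AUC = 57.2 mg/L·h

Trapezoidal AUC_0→9:
  [0→1]: (0.00+4.96)/2 × 1 = 2.48
  [1→2]: (4.96+7.25)/2 × 1 = 6.105
  [2→3]: (7.25+8.08)/2 × 1 = 7.665
  [3→7]: (8.08+6.51)/2 × 4 = 29.18
  [7→9]: (6.51+5.25)/2 × 2 = 11.76
  Sum = 57.19 mg/L·h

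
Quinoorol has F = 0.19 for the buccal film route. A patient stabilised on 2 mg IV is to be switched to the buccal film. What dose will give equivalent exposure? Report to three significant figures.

D_buccal = 10.5 mg

For equal systemic exposure: F × D_ev = D_iv
D_ev = D_iv / F = 2 / 0.19 = 10.5263 mg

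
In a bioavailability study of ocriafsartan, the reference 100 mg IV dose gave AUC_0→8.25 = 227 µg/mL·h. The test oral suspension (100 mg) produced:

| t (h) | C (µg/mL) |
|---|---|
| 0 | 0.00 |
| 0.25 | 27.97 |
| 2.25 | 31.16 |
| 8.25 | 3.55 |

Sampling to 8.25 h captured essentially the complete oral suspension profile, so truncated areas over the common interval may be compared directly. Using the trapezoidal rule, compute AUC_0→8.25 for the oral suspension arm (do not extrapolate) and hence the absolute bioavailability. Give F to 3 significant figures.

F = 0.735

Trapezoidal AUC_0→8.25 (oral suspension):
  [0→0.25]: (0.00+27.97)/2 × 0.25 = 3.49625
  [0.25→2.25]: (27.97+31.16)/2 × 2 = 59.13
  [2.25→8.25]: (31.16+3.55)/2 × 6 = 104.13
  Sum = 166.75625 µg/mL·h
F = (AUC_ev/D_ev)/(AUC_iv/D_iv) = (166.75625/100)/(227/100) = 1.6675625/2.27 = 0.7346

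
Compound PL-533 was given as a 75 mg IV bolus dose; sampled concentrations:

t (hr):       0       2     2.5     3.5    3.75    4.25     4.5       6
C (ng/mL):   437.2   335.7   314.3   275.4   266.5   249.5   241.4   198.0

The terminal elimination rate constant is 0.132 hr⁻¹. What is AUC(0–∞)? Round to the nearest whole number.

AUC = 3318 ng/mL·hr

Trapezoidal AUC_0→6:
  [0→2]: (437.2+335.7)/2 × 2 = 772.9
  [2→2.5]: (335.7+314.3)/2 × 0.5 = 162.5
  [2.5→3.5]: (314.3+275.4)/2 × 1 = 294.85
  [3.5→3.75]: (275.4+266.5)/2 × 0.25 = 67.7375
  [3.75→4.25]: (266.5+249.5)/2 × 0.5 = 129.0
  [4.25→4.5]: (249.5+241.4)/2 × 0.25 = 61.3625
  [4.5→6]: (241.4+198.0)/2 × 1.5 = 329.55
  Sum = 1817.9 ng/mL·hr
Extrapolated tail: C_last / k_e = 198.0 / 0.132 = 1500.000
AUC_0→∞ = 1817.9 + 1500.000 = 3317.9 ng/mL·hr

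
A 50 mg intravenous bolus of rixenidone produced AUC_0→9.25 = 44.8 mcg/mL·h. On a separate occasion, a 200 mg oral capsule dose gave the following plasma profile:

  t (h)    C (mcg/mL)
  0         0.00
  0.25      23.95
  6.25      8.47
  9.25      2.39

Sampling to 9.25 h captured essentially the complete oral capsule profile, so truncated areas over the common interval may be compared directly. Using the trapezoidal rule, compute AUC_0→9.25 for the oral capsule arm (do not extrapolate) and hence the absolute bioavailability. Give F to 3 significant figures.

Trapezoidal AUC_0→9.25 (oral capsule):
  [0→0.25]: (0.00+23.95)/2 × 0.25 = 2.99375
  [0.25→6.25]: (23.95+8.47)/2 × 6 = 97.26
  [6.25→9.25]: (8.47+2.39)/2 × 3 = 16.29
  Sum = 116.54375 mcg/mL·h
F = (AUC_ev/D_ev)/(AUC_iv/D_iv) = (116.54375/200)/(44.8/50) = 0.58271875/0.896 = 0.6504

F = 0.650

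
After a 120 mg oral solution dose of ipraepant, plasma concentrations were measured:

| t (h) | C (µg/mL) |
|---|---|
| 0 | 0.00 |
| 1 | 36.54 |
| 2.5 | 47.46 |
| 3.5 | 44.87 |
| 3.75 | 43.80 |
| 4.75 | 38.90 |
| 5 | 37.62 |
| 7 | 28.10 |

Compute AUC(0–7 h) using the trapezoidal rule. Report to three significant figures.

Trapezoidal AUC_0→7:
  [0→1]: (0.00+36.54)/2 × 1 = 18.27
  [1→2.5]: (36.54+47.46)/2 × 1.5 = 63.0
  [2.5→3.5]: (47.46+44.87)/2 × 1 = 46.165
  [3.5→3.75]: (44.87+43.80)/2 × 0.25 = 11.08375
  [3.75→4.75]: (43.80+38.90)/2 × 1 = 41.35
  [4.75→5]: (38.90+37.62)/2 × 0.25 = 9.565
  [5→7]: (37.62+28.10)/2 × 2 = 65.72
  Sum = 255.15375 µg/mL·h

AUC = 255 µg/mL·h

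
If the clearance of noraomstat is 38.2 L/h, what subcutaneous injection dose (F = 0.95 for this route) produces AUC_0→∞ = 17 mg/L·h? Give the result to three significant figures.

Dose = 684 mg

Dose = CL × AUC_0→∞ / F
     = 38.2 × 17 / 0.95 = 683.579 mg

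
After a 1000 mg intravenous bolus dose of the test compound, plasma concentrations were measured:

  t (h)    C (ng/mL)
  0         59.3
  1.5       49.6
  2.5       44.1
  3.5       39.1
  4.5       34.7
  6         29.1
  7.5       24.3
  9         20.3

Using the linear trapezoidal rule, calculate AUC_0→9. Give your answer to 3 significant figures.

Trapezoidal AUC_0→9:
  [0→1.5]: (59.3+49.6)/2 × 1.5 = 81.675
  [1.5→2.5]: (49.6+44.1)/2 × 1 = 46.85
  [2.5→3.5]: (44.1+39.1)/2 × 1 = 41.6
  [3.5→4.5]: (39.1+34.7)/2 × 1 = 36.9
  [4.5→6]: (34.7+29.1)/2 × 1.5 = 47.85
  [6→7.5]: (29.1+24.3)/2 × 1.5 = 40.05
  [7.5→9]: (24.3+20.3)/2 × 1.5 = 33.45
  Sum = 328.375 ng/mL·h

AUC = 328 ng/mL·h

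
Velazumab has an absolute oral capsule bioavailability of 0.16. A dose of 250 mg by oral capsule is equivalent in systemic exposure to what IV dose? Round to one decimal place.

Systemic exposure from an extravascular dose = F × D_ev, so the equivalent IV dose is F × D_ev.
D_iv = F × D_ev = 0.16 × 250 = 40 mg

D_iv = 40.0 mg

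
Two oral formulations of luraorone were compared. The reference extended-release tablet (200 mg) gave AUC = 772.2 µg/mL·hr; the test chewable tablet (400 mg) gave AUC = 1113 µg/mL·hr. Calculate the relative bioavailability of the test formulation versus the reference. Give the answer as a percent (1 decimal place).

F_rel = (AUC_test/D_test) / (AUC_ref/D_ref)
      = (1113/400) / (772.2/200)
      = 2.7825 / 3.861 = 0.7207 = 72.07%

F_rel = 72.1%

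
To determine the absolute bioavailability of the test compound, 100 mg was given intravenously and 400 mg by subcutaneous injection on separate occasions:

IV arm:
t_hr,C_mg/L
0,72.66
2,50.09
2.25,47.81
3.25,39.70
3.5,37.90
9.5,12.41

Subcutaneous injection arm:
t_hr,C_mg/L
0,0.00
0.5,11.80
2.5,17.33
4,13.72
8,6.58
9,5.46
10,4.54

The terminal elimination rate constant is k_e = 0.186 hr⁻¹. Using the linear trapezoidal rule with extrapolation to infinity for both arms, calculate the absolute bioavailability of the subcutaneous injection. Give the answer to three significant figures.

F = 0.0809

Trapezoidal AUC_0→9.5 (IV):
  [0→2]: (72.66+50.09)/2 × 2 = 122.75
  [2→2.25]: (50.09+47.81)/2 × 0.25 = 12.2375
  [2.25→3.25]: (47.81+39.70)/2 × 1 = 43.755
  [3.25→3.5]: (39.70+37.90)/2 × 0.25 = 9.7
  [3.5→9.5]: (37.90+12.41)/2 × 6 = 150.93
  Sum = 339.3725 mg/L·hr
IV tail: 12.41/0.186 = 66.720; AUC_iv,0→∞ = 339.3725 + 66.720 = 406.0925 mg/L·hr
Trapezoidal AUC_0→10 (subcutaneous injection):
  [0→0.5]: (0.00+11.80)/2 × 0.5 = 2.95
  [0.5→2.5]: (11.80+17.33)/2 × 2 = 29.13
  [2.5→4]: (17.33+13.72)/2 × 1.5 = 23.2875
  [4→8]: (13.72+6.58)/2 × 4 = 40.6
  [8→9]: (6.58+5.46)/2 × 1 = 6.02
  [9→10]: (5.46+4.54)/2 × 1 = 5.0
  Sum = 106.9875 mg/L·hr
subcutaneous injection tail: 4.54/0.186 = 24.409; AUC_ev,0→∞ = 106.9875 + 24.409 = 131.3965 mg/L·hr
F = (AUC_ev/D_ev)/(AUC_iv/D_iv) = (131.3965/400)/(406.0925/100) = 0.32849125/4.060925 = 0.0809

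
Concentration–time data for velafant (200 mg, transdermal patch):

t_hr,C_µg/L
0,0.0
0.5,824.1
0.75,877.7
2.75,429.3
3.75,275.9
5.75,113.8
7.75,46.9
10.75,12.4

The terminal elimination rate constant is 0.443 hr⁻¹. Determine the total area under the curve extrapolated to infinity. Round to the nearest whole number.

Trapezoidal AUC_0→10.75:
  [0→0.5]: (0.0+824.1)/2 × 0.5 = 206.025
  [0.5→0.75]: (824.1+877.7)/2 × 0.25 = 212.725
  [0.75→2.75]: (877.7+429.3)/2 × 2 = 1307.0
  [2.75→3.75]: (429.3+275.9)/2 × 1 = 352.6
  [3.75→5.75]: (275.9+113.8)/2 × 2 = 389.7
  [5.75→7.75]: (113.8+46.9)/2 × 2 = 160.7
  [7.75→10.75]: (46.9+12.4)/2 × 3 = 88.95
  Sum = 2717.7 µg/L·hr
Extrapolated tail: C_last / k_e = 12.4 / 0.443 = 27.991
AUC_0→∞ = 2717.7 + 27.991 = 2745.691 µg/L·hr

AUC = 2746 µg/L·hr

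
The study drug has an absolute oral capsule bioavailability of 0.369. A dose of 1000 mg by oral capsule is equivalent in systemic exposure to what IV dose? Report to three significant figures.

D_iv = 369 mg

Systemic exposure from an extravascular dose = F × D_ev, so the equivalent IV dose is F × D_ev.
D_iv = F × D_ev = 0.369 × 1000 = 369 mg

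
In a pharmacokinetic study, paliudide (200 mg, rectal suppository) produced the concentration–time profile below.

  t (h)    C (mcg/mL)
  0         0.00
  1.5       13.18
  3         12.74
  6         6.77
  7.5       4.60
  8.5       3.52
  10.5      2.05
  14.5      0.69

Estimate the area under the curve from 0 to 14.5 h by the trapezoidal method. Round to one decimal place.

AUC = 82.2 mcg/mL·h

Trapezoidal AUC_0→14.5:
  [0→1.5]: (0.00+13.18)/2 × 1.5 = 9.885
  [1.5→3]: (13.18+12.74)/2 × 1.5 = 19.44
  [3→6]: (12.74+6.77)/2 × 3 = 29.265
  [6→7.5]: (6.77+4.60)/2 × 1.5 = 8.5275
  [7.5→8.5]: (4.60+3.52)/2 × 1 = 4.06
  [8.5→10.5]: (3.52+2.05)/2 × 2 = 5.57
  [10.5→14.5]: (2.05+0.69)/2 × 4 = 5.48
  Sum = 82.2275 mcg/mL·h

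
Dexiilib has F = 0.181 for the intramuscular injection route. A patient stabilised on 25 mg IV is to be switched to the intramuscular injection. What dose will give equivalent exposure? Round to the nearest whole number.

D_intramuscular = 138 mg

For equal systemic exposure: F × D_ev = D_iv
D_ev = D_iv / F = 25 / 0.181 = 138.122 mg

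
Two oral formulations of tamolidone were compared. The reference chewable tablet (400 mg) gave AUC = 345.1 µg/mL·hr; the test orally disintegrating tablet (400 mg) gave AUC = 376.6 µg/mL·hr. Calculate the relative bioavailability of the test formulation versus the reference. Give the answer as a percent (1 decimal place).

F_rel = 109.1%

F_rel = (AUC_test/D_test) / (AUC_ref/D_ref)
      = (376.6/400) / (345.1/400)
      = 0.9415 / 0.86275 = 1.0913 = 109.13%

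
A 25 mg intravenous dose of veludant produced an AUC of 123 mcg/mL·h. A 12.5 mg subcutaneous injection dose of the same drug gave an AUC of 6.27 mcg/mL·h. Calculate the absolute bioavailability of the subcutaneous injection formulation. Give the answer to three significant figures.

F = 0.102

F = (AUC_ev / D_ev) / (AUC_iv / D_iv)
  = (6.27/12.5) / (123/25)
  = 0.5016 / 4.92 = 0.1020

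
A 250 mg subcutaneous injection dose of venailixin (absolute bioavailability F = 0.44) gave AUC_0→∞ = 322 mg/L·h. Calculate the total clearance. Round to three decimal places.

CL = F × Dose / AUC_0→∞
   = 0.44 × 250 / 322 = 0.341615 L/h

CL = 0.342 L/h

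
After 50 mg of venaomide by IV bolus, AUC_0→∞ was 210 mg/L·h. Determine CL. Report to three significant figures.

CL = Dose_iv / AUC_0→∞
   = 50 / 210 = 0.238095 L/h

CL = 0.238 L/h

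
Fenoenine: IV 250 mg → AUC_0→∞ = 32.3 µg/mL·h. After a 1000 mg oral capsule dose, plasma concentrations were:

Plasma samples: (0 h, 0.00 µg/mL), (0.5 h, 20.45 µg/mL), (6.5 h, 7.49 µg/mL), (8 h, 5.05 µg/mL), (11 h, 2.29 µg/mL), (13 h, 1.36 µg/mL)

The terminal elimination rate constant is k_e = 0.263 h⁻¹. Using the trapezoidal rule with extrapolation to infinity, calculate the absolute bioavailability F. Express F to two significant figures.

Trapezoidal AUC_0→13 (oral capsule):
  [0→0.5]: (0.00+20.45)/2 × 0.5 = 5.1125
  [0.5→6.5]: (20.45+7.49)/2 × 6 = 83.82
  [6.5→8]: (7.49+5.05)/2 × 1.5 = 9.405
  [8→11]: (5.05+2.29)/2 × 3 = 11.01
  [11→13]: (2.29+1.36)/2 × 2 = 3.65
  Sum = 112.9975 µg/mL·h
Tail: C_last/k_e = 1.36/0.263 = 5.171
AUC_0→∞ (oral capsule) = 112.9975 + 5.171 = 118.1685 µg/mL·h
F = (AUC_ev/D_ev)/(AUC_iv/D_iv) = (118.1685/1000)/(32.3/250) = 0.1181685/0.1292 = 0.9146

F = 0.91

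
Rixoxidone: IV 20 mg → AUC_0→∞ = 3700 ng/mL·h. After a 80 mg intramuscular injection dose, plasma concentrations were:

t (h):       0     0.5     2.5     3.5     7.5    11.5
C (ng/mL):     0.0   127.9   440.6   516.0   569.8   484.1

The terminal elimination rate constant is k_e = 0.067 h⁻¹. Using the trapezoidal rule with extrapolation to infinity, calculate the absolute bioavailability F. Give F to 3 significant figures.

F = 0.850

Trapezoidal AUC_0→11.5 (intramuscular injection):
  [0→0.5]: (0.0+127.9)/2 × 0.5 = 31.975
  [0.5→2.5]: (127.9+440.6)/2 × 2 = 568.5
  [2.5→3.5]: (440.6+516.0)/2 × 1 = 478.3
  [3.5→7.5]: (516.0+569.8)/2 × 4 = 2171.6
  [7.5→11.5]: (569.8+484.1)/2 × 4 = 2107.8
  Sum = 5358.175 ng/mL·h
Tail: C_last/k_e = 484.1/0.067 = 7225.373
AUC_0→∞ (intramuscular injection) = 5358.175 + 7225.373 = 12583.548 ng/mL·h
F = (AUC_ev/D_ev)/(AUC_iv/D_iv) = (12583.548/80)/(3700/20) = 157.29435/185 = 0.8502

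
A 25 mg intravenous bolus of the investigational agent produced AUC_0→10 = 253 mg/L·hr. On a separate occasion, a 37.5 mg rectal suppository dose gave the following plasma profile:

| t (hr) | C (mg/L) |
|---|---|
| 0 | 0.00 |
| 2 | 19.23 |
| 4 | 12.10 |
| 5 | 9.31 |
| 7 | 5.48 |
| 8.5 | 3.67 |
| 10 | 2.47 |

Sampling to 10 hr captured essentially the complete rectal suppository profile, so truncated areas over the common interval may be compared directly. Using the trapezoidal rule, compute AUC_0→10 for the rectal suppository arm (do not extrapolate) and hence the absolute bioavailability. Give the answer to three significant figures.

Trapezoidal AUC_0→10 (rectal suppository):
  [0→2]: (0.00+19.23)/2 × 2 = 19.23
  [2→4]: (19.23+12.10)/2 × 2 = 31.33
  [4→5]: (12.10+9.31)/2 × 1 = 10.705
  [5→7]: (9.31+5.48)/2 × 2 = 14.79
  [7→8.5]: (5.48+3.67)/2 × 1.5 = 6.8625
  [8.5→10]: (3.67+2.47)/2 × 1.5 = 4.605
  Sum = 87.5225 mg/L·hr
F = (AUC_ev/D_ev)/(AUC_iv/D_iv) = (87.5225/37.5)/(253/25) = 2.33393/10.12 = 0.2306

F = 0.231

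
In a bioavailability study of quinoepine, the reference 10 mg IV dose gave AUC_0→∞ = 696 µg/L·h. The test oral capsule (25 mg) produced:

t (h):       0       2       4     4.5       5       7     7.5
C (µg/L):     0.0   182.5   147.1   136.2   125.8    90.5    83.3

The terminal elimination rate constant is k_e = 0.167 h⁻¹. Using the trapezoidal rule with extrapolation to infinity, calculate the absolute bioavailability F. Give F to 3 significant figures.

F = 0.809

Trapezoidal AUC_0→7.5 (oral capsule):
  [0→2]: (0.0+182.5)/2 × 2 = 182.5
  [2→4]: (182.5+147.1)/2 × 2 = 329.6
  [4→4.5]: (147.1+136.2)/2 × 0.5 = 70.825
  [4.5→5]: (136.2+125.8)/2 × 0.5 = 65.5
  [5→7]: (125.8+90.5)/2 × 2 = 216.3
  [7→7.5]: (90.5+83.3)/2 × 0.5 = 43.45
  Sum = 908.175 µg/L·h
Tail: C_last/k_e = 83.3/0.167 = 498.802
AUC_0→∞ (oral capsule) = 908.175 + 498.802 = 1406.977 µg/L·h
F = (AUC_ev/D_ev)/(AUC_iv/D_iv) = (1406.977/25)/(696/10) = 56.27908/69.6 = 0.8086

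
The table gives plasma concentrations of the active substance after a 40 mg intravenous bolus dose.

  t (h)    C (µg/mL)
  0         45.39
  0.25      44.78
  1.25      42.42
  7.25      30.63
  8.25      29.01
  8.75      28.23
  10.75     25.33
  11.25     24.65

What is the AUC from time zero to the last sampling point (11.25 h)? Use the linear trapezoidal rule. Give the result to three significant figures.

Trapezoidal AUC_0→11.25:
  [0→0.25]: (45.39+44.78)/2 × 0.25 = 11.27125
  [0.25→1.25]: (44.78+42.42)/2 × 1 = 43.6
  [1.25→7.25]: (42.42+30.63)/2 × 6 = 219.15
  [7.25→8.25]: (30.63+29.01)/2 × 1 = 29.82
  [8.25→8.75]: (29.01+28.23)/2 × 0.5 = 14.31
  [8.75→10.75]: (28.23+25.33)/2 × 2 = 53.56
  [10.75→11.25]: (25.33+24.65)/2 × 0.5 = 12.495
  Sum = 384.20625 µg/mL·h

AUC = 384 µg/mL·h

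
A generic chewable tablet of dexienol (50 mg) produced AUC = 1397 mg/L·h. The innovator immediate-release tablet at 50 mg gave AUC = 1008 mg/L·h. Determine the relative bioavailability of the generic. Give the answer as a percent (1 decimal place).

F_rel = 138.6%

F_rel = (AUC_test/D_test) / (AUC_ref/D_ref)
      = (1397/50) / (1008/50)
      = 27.94 / 20.16 = 1.3859 = 138.59%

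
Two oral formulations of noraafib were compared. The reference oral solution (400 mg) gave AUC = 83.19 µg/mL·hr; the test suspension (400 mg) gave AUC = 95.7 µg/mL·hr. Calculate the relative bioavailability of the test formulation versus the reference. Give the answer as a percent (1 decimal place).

F_rel = 115.0%

F_rel = (AUC_test/D_test) / (AUC_ref/D_ref)
      = (95.7/400) / (83.19/400)
      = 0.23925 / 0.207975 = 1.1504 = 115.04%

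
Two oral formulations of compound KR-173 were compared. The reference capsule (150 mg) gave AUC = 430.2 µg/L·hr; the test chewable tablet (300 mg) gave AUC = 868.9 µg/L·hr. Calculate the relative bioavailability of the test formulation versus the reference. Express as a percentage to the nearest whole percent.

F_rel = 101%

F_rel = (AUC_test/D_test) / (AUC_ref/D_ref)
      = (868.9/300) / (430.2/150)
      = 2.89633 / 2.868 = 1.0099 = 100.99%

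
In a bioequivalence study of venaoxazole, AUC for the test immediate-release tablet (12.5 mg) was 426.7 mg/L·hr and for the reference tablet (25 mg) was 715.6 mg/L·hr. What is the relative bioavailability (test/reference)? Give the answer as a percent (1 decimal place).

F_rel = 119.3%

F_rel = (AUC_test/D_test) / (AUC_ref/D_ref)
      = (426.7/12.5) / (715.6/25)
      = 34.136 / 28.624 = 1.1926 = 119.26%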